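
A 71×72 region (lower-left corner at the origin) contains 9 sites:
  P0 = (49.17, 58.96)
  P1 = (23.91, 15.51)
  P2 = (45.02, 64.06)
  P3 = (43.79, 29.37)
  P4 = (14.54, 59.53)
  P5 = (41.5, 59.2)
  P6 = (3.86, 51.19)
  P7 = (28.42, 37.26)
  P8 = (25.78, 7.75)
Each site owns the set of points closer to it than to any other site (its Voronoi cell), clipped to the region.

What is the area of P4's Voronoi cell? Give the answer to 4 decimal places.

1. box [0,71]×[0,72]: [(0, 0) (71, 0) (71, 72) (0, 72)]
2. ⊥bis P4·P0 via (31.855,59.245): [(0, 0) (30.8798, 0) (32.0649, 72) (0, 72)]  |A|=2266.0124
3. ⊥bis P4·P1 via (19.225,37.52): [(0, 33.4278) (31.5406, 40.1415) (32.0649, 72) (0, 72)]  |A|=1119.0654
4. ⊥bis P4·P2 via (29.78,61.795): [(0, 33.4278) (31.5406, 40.1415) (31.6859, 48.9712) (28.2633, 72) (0, 72)]  |A|=1075.2919
5. ⊥bis P4·P3 via (29.165,44.45): [(0, 33.4278) (22.8052, 38.2821) (31.6512, 46.8612) (31.6859, 48.9712) (28.2633, 72) (0, 72)]  |A|=1046.0452
6. ⊥bis P4·P5 via (28.02,59.365): [(0, 33.4278) (22.8052, 38.2821) (27.8215, 43.147) (28.1747, 72) (0, 72)]  |A|=986.327
7. ⊥bis P4·P6 via (9.2,55.36): [(0, 67.1413) (22.5745, 38.233) (22.8052, 38.2821) (27.8215, 43.147) (28.1747, 72) (0, 72)]  |A|=605.7948
8. ⊥bis P4·P7 via (21.48,48.395): [(0, 67.1413) (16.8785, 45.5271) (27.935, 52.4181) (28.1747, 72) (0, 72)]  |A|=521.3638
9. ⊥bis P4·P8 via (20.16,33.64): [(0, 67.1413) (16.8785, 45.5271) (27.935, 52.4181) (28.1747, 72) (0, 72)]  |A|=521.3638
10. canonical 5-gon: [(0, 67.1413) (16.8785, 45.5271) (27.935, 52.4181) (28.1747, 72) (0, 72)]
11. shoelace: 521.3638

Area of P4's cell: 521.3638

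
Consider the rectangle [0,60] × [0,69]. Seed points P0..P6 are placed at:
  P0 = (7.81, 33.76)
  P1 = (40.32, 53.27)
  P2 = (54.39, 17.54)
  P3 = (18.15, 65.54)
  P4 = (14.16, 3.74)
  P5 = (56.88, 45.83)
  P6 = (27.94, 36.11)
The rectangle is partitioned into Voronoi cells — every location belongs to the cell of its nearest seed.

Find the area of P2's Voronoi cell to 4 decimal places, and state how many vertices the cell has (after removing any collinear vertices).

Area of P2's cell: 729.0013 (5 vertices)

1. box [0,60]×[0,69]: [(0, 0) (60, 0) (60, 69) (0, 69)]
2. ⊥bis P2·P0 via (31.1,25.65): [(22.1682, 0) (60, 0) (60, 69) (46.1953, 69)]  |A|=1781.4606
3. ⊥bis P2·P1 via (47.355,35.405): [(32.4535, 29.537) (22.1682, 0) (60, 0) (60, 40.3844)]  |A|=1114.9432
4. ⊥bis P2·P3 via (36.27,41.54): [(32.4535, 29.537) (22.1682, 0) (60, 0) (60, 40.3844)]  |A|=1114.9432
5. ⊥bis P2·P4 via (34.275,10.64): [(32.4535, 29.537) (30.1057, 22.7945) (37.9248, 0) (60, 0) (60, 40.3844)]  |A|=935.3611
6. ⊥bis P2·P5 via (55.635,31.685): [(41.1466, 32.9602) (32.4535, 29.537) (30.1057, 22.7945) (37.9248, 0) (60, 0) (60, 31.3008)]  |A|=849.7326
7. ⊥bis P2·P6 via (41.165,26.825): [(45.2207, 32.6016) (32.8068, 14.9201) (37.9248, 0) (60, 0) (60, 31.3008)]  |A|=729.0013
8. canonical 5-gon: [(45.2207, 32.6016) (32.8068, 14.9201) (37.9248, 0) (60, 0) (60, 31.3008)]
9. shoelace: 729.0013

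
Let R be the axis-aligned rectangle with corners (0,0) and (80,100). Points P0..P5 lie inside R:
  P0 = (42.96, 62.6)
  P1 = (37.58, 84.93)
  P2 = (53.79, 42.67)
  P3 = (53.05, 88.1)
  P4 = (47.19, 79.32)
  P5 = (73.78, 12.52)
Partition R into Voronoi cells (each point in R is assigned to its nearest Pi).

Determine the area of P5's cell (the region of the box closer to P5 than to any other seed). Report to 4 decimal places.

1. box [0,80]×[0,100]: [(0, 0) (80, 0) (80, 100) (0, 100)]
2. ⊥bis P5·P0 via (58.37,37.56): [(0, 1.6382) (0, 0) (80, 0) (80, 50.8714)]  |A|=2100.3856
3. ⊥bis P5·P1 via (55.68,48.725): [(0, 1.6382) (0, 0) (80, 0) (80, 50.8714)]  |A|=2100.3856
4. ⊥bis P5·P2 via (63.785,27.595): [(22.1647, 0) (80, 0) (80, 38.3458)]  |A|=1108.8711
5. ⊥bis P5·P3 via (63.415,50.31): [(22.1647, 0) (80, 0) (80, 38.3458)]  |A|=1108.8711
6. ⊥bis P5·P4 via (60.485,45.92): [(22.1647, 0) (80, 0) (80, 38.3458)]  |A|=1108.8711
7. canonical 3-gon: [(22.1647, 0) (80, 0) (80, 38.3458)]
8. shoelace: 1108.8711

Area of P5's cell: 1108.8711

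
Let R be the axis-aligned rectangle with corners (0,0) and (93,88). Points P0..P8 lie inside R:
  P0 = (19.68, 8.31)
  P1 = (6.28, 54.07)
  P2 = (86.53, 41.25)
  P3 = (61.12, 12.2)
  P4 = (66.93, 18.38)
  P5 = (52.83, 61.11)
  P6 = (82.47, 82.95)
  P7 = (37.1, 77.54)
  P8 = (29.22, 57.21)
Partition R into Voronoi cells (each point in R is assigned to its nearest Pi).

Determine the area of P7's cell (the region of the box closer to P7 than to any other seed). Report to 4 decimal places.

Area of P7's cell: 802.3580

1. box [0,93]×[0,88]: [(0, 0) (93, 0) (93, 88) (0, 88)]
2. ⊥bis P7·P0 via (28.39,42.925): [(0, 50.0686) (93, 26.6675) (93, 88) (0, 88)]  |A|=4615.7694
3. ⊥bis P7·P1 via (21.69,65.805): [(41.6554, 39.5871) (93, 26.6675) (93, 88) (4.7881, 88)]  |A|=3709.843
4. ⊥bis P7·P2 via (61.815,59.395): [(41.6554, 39.5871) (46.3967, 38.3941) (82.8159, 88) (4.7881, 88)]  |A|=2028.1006
5. ⊥bis P7·P3 via (49.11,44.87): [(40.1427, 41.5735) (51.9057, 45.8978) (82.8159, 88) (4.7881, 88)]  |A|=1992.0719
6. ⊥bis P7·P4 via (52.015,47.96): [(39.9225, 41.8627) (54.2455, 49.0847) (82.8159, 88) (4.7881, 88)]  |A|=1975.5209
7. ⊥bis P7·P5 via (44.965,69.325): [(29.9538, 54.9533) (64.4711, 88) (4.7881, 88)]  |A|=986.162
8. ⊥bis P7·P6 via (59.785,80.245): [(29.9538, 54.9533) (59.4352, 83.1787) (58.8603, 88) (4.7881, 88)]  |A|=972.6363
9. ⊥bis P7·P8 via (33.16,67.375): [(15.1904, 74.3401) (40.1132, 64.6799) (59.4352, 83.1787) (58.8603, 88) (4.7881, 88)]  |A|=802.358
10. canonical 5-gon: [(15.1904, 74.3401) (40.1132, 64.6799) (59.4352, 83.1787) (58.8603, 88) (4.7881, 88)]
11. shoelace: 802.358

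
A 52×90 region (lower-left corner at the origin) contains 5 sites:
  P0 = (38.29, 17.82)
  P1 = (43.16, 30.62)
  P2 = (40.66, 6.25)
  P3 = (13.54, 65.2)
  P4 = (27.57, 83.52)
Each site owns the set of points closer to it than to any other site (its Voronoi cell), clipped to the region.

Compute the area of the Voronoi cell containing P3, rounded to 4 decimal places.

Area of P3's cell: 1333.5931

1. box [0,52]×[0,90]: [(0, 0) (52, 0) (52, 90) (0, 90)]
2. ⊥bis P3·P0 via (25.915,41.51): [(0, 27.9727) (52, 55.1361) (52, 90) (0, 90)]  |A|=2519.1711
3. ⊥bis P3·P1 via (28.35,47.91): [(0, 27.9727) (13.0055, 34.7664) (52, 68.1678) (52, 90) (0, 90)]  |A|=2265.0892
4. ⊥bis P3·P2 via (27.1,35.725): [(0, 27.9727) (13.0055, 34.7664) (52, 68.1678) (52, 90) (0, 90)]  |A|=2265.0892
5. ⊥bis P3·P4 via (20.555,74.36): [(0, 27.9727) (13.0055, 34.7664) (40.9735, 58.7229) (0.1327, 90) (0, 90)]  |A|=1333.5931
6. canonical 5-gon: [(0, 27.9727) (13.0055, 34.7664) (40.9735, 58.7229) (0.1327, 90) (0, 90)]
7. shoelace: 1333.5931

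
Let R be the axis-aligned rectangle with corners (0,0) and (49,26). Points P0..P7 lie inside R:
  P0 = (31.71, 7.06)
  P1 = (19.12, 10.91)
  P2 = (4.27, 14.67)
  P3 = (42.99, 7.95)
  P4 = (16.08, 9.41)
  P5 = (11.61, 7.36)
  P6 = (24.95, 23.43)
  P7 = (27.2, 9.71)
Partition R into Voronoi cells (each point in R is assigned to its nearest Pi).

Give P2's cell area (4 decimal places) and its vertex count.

Area of P2's cell: 211.2453 (6 vertices)

1. box [0,49]×[0,26]: [(0, 0) (49, 0) (49, 26) (0, 26)]
2. ⊥bis P2·P0 via (17.99,10.865): [(0, 0) (14.9768, 0) (22.1874, 26) (0, 26)]  |A|=483.1347
3. ⊥bis P2·P1 via (11.695,12.79): [(0, 0) (8.4566, 0) (15.0398, 26) (0, 26)]  |A|=305.4525
4. ⊥bis P2·P3 via (23.63,11.31): [(0, 0) (8.4566, 0) (15.0398, 26) (0, 26)]  |A|=305.4525
5. ⊥bis P2·P4 via (10.175,12.04): [(0, 0) (4.8126, 0) (13.2575, 18.9609) (15.0398, 26) (0, 26)]  |A|=270.9055
6. ⊥bis P2·P5 via (7.94,11.015): [(0, 3.0424) (11.1573, 14.2455) (13.2575, 18.9609) (15.0398, 26) (0, 26)]  |A|=219.6542
7. ⊥bis P2·P6 via (14.61,19.05): [(0, 3.0424) (11.1573, 14.2455) (13.2575, 18.9609) (13.7776, 21.0151) (11.666, 26) (0, 26)]  |A|=211.2453
8. ⊥bis P2·P7 via (15.735,12.19): [(0, 3.0424) (11.1573, 14.2455) (13.2575, 18.9609) (13.7776, 21.0151) (11.666, 26) (0, 26)]  |A|=211.2453
9. canonical 6-gon: [(0, 3.0424) (11.1573, 14.2455) (13.2575, 18.9609) (13.7776, 21.0151) (11.666, 26) (0, 26)]
10. shoelace: 211.2453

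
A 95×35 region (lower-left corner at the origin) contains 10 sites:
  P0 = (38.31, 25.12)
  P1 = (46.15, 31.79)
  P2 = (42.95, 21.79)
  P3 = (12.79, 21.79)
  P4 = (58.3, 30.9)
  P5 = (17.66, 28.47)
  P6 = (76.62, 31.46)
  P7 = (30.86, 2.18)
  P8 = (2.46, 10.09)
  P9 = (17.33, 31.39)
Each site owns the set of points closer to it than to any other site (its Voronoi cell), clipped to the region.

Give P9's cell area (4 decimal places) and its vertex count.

Area of P9's cell: 129.5630 (5 vertices)

1. box [0,95]×[0,35]: [(0, 0) (95, 0) (95, 35) (0, 35)]
2. ⊥bis P9·P0 via (27.82,28.255): [(0, 0) (19.3758, 0) (29.8358, 35) (0, 35)]  |A|=861.2031
3. ⊥bis P9·P1 via (31.74,31.59): [(0, 0) (19.3758, 0) (29.8358, 35) (0, 35)]  |A|=861.2031
4. ⊥bis P9·P2 via (30.14,26.59): [(0, 0) (19.3758, 0) (29.8358, 35) (0, 35)]  |A|=861.2031
5. ⊥bis P9·P3 via (15.06,26.59): [(0, 33.7121) (25.8039, 21.509) (29.8358, 35) (0, 35)]  |A|=217.8731
6. ⊥bis P9·P4 via (37.815,31.145): [(0, 33.7121) (25.8039, 21.509) (29.8358, 35) (0, 35)]  |A|=217.8731
7. ⊥bis P9·P5 via (17.495,29.93): [(0, 33.7121) (9.8293, 29.0637) (28.699, 31.1962) (29.8358, 35) (0, 35)]  |A|=129.563
8. ⊥bis P9·P6 via (46.975,31.425): [(0, 33.7121) (9.8293, 29.0637) (28.699, 31.1962) (29.8358, 35) (0, 35)]  |A|=129.563
9. ⊥bis P9·P7 via (24.095,16.785): [(0, 33.7121) (9.8293, 29.0637) (28.699, 31.1962) (29.8358, 35) (0, 35)]  |A|=129.563
10. ⊥bis P9·P8 via (9.895,20.74): [(0, 33.7121) (9.8293, 29.0637) (28.699, 31.1962) (29.8358, 35) (0, 35)]  |A|=129.563
11. canonical 5-gon: [(0, 33.7121) (9.8293, 29.0637) (28.699, 31.1962) (29.8358, 35) (0, 35)]
12. shoelace: 129.563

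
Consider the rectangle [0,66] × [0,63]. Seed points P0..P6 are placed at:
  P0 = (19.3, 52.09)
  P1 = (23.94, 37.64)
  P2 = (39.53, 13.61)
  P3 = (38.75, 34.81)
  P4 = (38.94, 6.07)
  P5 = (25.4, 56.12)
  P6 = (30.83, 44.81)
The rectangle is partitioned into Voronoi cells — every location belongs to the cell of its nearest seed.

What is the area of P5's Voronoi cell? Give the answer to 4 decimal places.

1. box [0,66]×[0,63]: [(0, 0) (66, 0) (66, 63) (0, 63)]
2. ⊥bis P5·P0 via (22.35,54.105): [(58.0948, 0) (66, 0) (66, 63) (16.4735, 63)]  |A|=1809.1003
3. ⊥bis P5·P1 via (24.67,46.88): [(27.2583, 46.6755) (66, 43.6148) (66, 63) (16.4735, 63)]  |A|=779.7561
4. ⊥bis P5·P2 via (32.465,34.865): [(27.2583, 46.6755) (60.1734, 44.0751) (66, 46.0118) (66, 63) (16.4735, 63)]  |A|=772.7729
5. ⊥bis P5·P3 via (32.075,45.465): [(27.2583, 46.6755) (33.2515, 46.202) (60.0653, 63) (16.4735, 63)]  |A|=412.4917
6. ⊥bis P5·P4 via (32.17,31.095): [(27.2583, 46.6755) (33.2515, 46.202) (60.0653, 63) (16.4735, 63)]  |A|=412.4917
7. ⊥bis P5·P6 via (28.115,50.465): [(25.5639, 49.2402) (54.2238, 63) (16.4735, 63)]  |A|=259.7182
8. canonical 3-gon: [(25.5639, 49.2402) (54.2238, 63) (16.4735, 63)]
9. shoelace: 259.7182

Area of P5's cell: 259.7182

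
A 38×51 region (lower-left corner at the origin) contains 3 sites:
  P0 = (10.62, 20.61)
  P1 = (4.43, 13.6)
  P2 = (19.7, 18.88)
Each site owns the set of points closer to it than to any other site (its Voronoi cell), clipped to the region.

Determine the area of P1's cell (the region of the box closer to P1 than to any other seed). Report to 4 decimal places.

Area of P1's cell: 265.4095

1. box [0,38]×[0,51]: [(0, 0) (38, 0) (38, 51) (0, 51)]
2. ⊥bis P1·P0 via (7.525,17.105): [(0, 23.7498) (0, 0) (26.8959, 0)]  |A|=319.3859
3. ⊥bis P1·P2 via (12.065,16.24): [(13.6299, 11.7142) (0, 23.7498) (0, 0) (17.6804, 0)]  |A|=265.4095
4. canonical 4-gon: [(13.6299, 11.7142) (0, 23.7498) (0, 0) (17.6804, 0)]
5. shoelace: 265.4095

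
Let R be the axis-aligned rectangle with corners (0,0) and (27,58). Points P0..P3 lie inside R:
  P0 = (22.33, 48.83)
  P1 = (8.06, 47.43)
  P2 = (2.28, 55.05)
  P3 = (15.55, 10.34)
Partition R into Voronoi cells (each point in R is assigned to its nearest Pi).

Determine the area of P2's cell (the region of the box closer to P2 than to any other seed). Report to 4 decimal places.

Area of P2's cell: 75.2090

1. box [0,27]×[0,58]: [(0, 0) (27, 0) (27, 58) (0, 58)]
2. ⊥bis P2·P0 via (12.305,51.94): [(0, 12.2752) (14.185, 58) (0, 58)]  |A|=324.3025
3. ⊥bis P2·P1 via (5.17,51.24): [(0, 47.3184) (14.082, 58) (0, 58)]  |A|=75.209
4. ⊥bis P2·P3 via (8.915,32.695): [(0, 47.3184) (14.082, 58) (0, 58)]  |A|=75.209
5. canonical 3-gon: [(0, 47.3184) (14.082, 58) (0, 58)]
6. shoelace: 75.209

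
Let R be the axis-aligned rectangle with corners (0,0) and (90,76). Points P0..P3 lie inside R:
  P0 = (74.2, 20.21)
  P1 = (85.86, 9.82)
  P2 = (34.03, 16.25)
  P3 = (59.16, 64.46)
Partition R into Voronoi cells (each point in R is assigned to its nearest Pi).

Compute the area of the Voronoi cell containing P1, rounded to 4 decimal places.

Area of P1's cell: 305.9222

1. box [0,90]×[0,76]: [(0, 0) (90, 0) (90, 76) (0, 76)]
2. ⊥bis P1·P0 via (80.03,15.015): [(66.6504, 0) (90, 0) (90, 26.2037)]  |A|=305.9222
3. ⊥bis P1·P2 via (59.945,13.035): [(66.6504, 0) (90, 0) (90, 26.2037)]  |A|=305.9222
4. ⊥bis P1·P3 via (72.51,37.14): [(66.6504, 0) (90, 0) (90, 26.2037)]  |A|=305.9222
5. canonical 3-gon: [(66.6504, 0) (90, 0) (90, 26.2037)]
6. shoelace: 305.9222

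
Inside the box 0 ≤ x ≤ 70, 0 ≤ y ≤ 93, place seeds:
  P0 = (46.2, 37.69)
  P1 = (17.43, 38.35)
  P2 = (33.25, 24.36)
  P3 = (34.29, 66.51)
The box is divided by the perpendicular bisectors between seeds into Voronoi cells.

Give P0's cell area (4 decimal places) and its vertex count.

Area of P0's cell: 1386.5407 (4 vertices)

1. box [0,70]×[0,93]: [(0, 0) (70, 0) (70, 93) (0, 93)]
2. ⊥bis P0·P1 via (31.815,38.02): [(30.9428, 0) (70, 0) (70, 93) (33.0763, 93)]  |A|=3533.1132
3. ⊥bis P0·P2 via (39.725,31.025): [(31.8305, 38.6945) (70, 1.6131) (70, 93) (33.0763, 93)]  |A|=2746.6794
4. ⊥bis P0·P3 via (40.245,52.1): [(32.0604, 48.7177) (31.8305, 38.6945) (70, 1.6131) (70, 64.3964)]  |A|=1386.5407
5. canonical 4-gon: [(32.0604, 48.7177) (31.8305, 38.6945) (70, 1.6131) (70, 64.3964)]
6. shoelace: 1386.5407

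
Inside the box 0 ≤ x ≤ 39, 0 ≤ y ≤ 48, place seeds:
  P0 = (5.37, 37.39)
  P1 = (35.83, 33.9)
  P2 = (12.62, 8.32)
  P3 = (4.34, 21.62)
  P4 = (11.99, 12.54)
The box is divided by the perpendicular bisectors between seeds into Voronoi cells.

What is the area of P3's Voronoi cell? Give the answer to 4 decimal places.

1. box [0,39]×[0,48]: [(0, 0) (39, 0) (39, 48) (0, 48)]
2. ⊥bis P3·P0 via (4.855,29.505): [(0, 29.8221) (0, 0) (39, 0) (39, 27.2749)]  |A|=1113.3906
3. ⊥bis P3·P1 via (20.085,27.76): [(19.7848, 28.5299) (0, 29.8221) (0, 0) (30.9104, 0)]  |A|=735.9472
4. ⊥bis P3·P2 via (8.48,14.97): [(21.8313, 23.2819) (19.7848, 28.5299) (0, 29.8221) (0, 9.6907)]  |A|=270.3394
5. ⊥bis P3·P4 via (8.165,17.08): [(20.2721, 27.2803) (19.7848, 28.5299) (0, 29.8221) (0, 10.2009)]  |A|=210.9272
6. canonical 4-gon: [(20.2721, 27.2803) (19.7848, 28.5299) (0, 29.8221) (0, 10.2009)]
7. shoelace: 210.9272

Area of P3's cell: 210.9272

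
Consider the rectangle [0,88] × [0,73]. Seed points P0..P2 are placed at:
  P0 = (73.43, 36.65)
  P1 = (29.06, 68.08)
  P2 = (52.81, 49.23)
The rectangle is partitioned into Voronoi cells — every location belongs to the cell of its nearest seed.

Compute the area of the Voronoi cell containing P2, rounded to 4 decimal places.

Area of P2's cell: 2596.4411

1. box [0,88]×[0,73]: [(0, 0) (88, 0) (88, 73) (0, 73)]
2. ⊥bis P2·P0 via (63.12,42.94): [(0, 0) (36.9229, 0) (81.4592, 73) (0, 73)]  |A|=4320.9458
3. ⊥bis P2·P1 via (40.935,58.655): [(0, 7.0791) (0, 0) (36.9229, 0) (81.4592, 73) (52.3204, 73)]  |A|=2596.4411
4. canonical 5-gon: [(0, 7.0791) (0, 0) (36.9229, 0) (81.4592, 73) (52.3204, 73)]
5. shoelace: 2596.4411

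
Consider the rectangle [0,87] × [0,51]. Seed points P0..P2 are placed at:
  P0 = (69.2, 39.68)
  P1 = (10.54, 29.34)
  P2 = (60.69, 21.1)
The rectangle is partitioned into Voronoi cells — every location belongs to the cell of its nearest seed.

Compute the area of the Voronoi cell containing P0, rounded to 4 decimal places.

1. box [0,87]×[0,51]: [(0, 0) (87, 0) (87, 51) (0, 51)]
2. ⊥bis P0·P1 via (39.87,34.51): [(45.9531, 0) (87, 0) (87, 51) (36.9633, 51)]  |A|=2322.6322
3. ⊥bis P0·P2 via (64.945,30.39): [(38.4578, 42.5217) (87, 20.2884) (87, 51) (36.9633, 51)]  |A|=957.5191
4. canonical 4-gon: [(38.4578, 42.5217) (87, 20.2884) (87, 51) (36.9633, 51)]
5. shoelace: 957.5191

Area of P0's cell: 957.5191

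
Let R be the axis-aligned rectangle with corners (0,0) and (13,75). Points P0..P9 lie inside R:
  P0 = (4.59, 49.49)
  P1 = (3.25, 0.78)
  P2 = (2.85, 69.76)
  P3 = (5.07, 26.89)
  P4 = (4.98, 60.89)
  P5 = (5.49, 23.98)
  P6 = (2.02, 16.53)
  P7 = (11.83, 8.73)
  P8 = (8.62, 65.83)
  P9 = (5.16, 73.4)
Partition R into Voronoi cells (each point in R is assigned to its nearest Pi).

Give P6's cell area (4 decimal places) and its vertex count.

1. box [0,13]×[0,75]: [(0, 0) (13, 0) (13, 75) (0, 75)]
2. ⊥bis P6·P0 via (3.305,33.01): [(0, 33.2677) (0, 0) (13, 0) (13, 32.254)]  |A|=425.8914
3. ⊥bis P6·P1 via (2.635,8.655): [(0, 33.2677) (0, 8.4492) (13, 9.4645) (13, 32.254)]  |A|=309.4525
4. ⊥bis P6·P2 via (2.435,43.145): [(0, 33.2677) (0, 8.4492) (13, 9.4645) (13, 32.254)]  |A|=309.4525
5. ⊥bis P6·P3 via (3.545,21.71): [(0, 22.7537) (0, 8.4492) (13, 9.4645) (13, 18.9264)]  |A|=154.4817
6. ⊥bis P6·P4 via (3.5,38.71): [(0, 22.7537) (0, 8.4492) (13, 9.4645) (13, 18.9264)]  |A|=154.4817
7. ⊥bis P6·P5 via (3.755,20.255): [(0, 22.004) (0, 8.4492) (13, 9.4645) (13, 15.9489)]  |A|=130.255
8. ⊥bis P6·P7 via (6.925,12.63): [(10.4925, 17.1169) (0, 22.004) (0, 8.4492) (3.8392, 8.749)]  |A|=86.1773
9. ⊥bis P6·P8 via (5.32,41.18): [(10.4925, 17.1169) (0, 22.004) (0, 8.4492) (3.8392, 8.749)]  |A|=86.1773
10. ⊥bis P6·P9 via (3.59,44.965): [(10.4925, 17.1169) (0, 22.004) (0, 8.4492) (3.8392, 8.749)]  |A|=86.1773
11. canonical 4-gon: [(10.4925, 17.1169) (0, 22.004) (0, 8.4492) (3.8392, 8.749)]
12. shoelace: 86.1773

Area of P6's cell: 86.1773 (4 vertices)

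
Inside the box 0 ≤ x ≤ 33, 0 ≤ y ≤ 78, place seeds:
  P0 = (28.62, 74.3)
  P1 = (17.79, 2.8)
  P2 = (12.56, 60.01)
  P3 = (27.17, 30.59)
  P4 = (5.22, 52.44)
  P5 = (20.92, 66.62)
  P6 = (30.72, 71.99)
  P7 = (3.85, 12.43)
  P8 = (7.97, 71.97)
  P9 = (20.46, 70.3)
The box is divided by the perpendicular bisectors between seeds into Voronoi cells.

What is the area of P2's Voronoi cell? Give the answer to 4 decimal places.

1. box [0,33]×[0,78]: [(0, 0) (33, 0) (33, 78) (0, 78)]
2. ⊥bis P2·P0 via (20.59,67.155): [(0, 0) (33, 0) (33, 53.2079) (10.9402, 78) (0, 78)]  |A|=2300.5458
3. ⊥bis P2·P1 via (15.175,31.405): [(0, 30.0177) (33, 33.0345) (33, 53.2079) (10.9402, 78) (0, 78)]  |A|=1260.1835
4. ⊥bis P2·P3 via (19.865,45.3): [(0, 35.435) (33, 51.8229) (33, 53.2079) (10.9402, 78) (0, 78)]  |A|=860.7908
5. ⊥bis P2·P4 via (8.89,56.225): [(0, 64.8449) (20.0583, 45.396) (33, 51.8229) (33, 53.2079) (10.9402, 78) (0, 78)]  |A|=565.8345
6. ⊥bis P2·P5 via (16.74,63.315): [(0, 64.8449) (20.0583, 45.396) (27.849, 49.2649) (5.129, 78) (0, 78)]  |A|=371.4314
7. ⊥bis P2·P6 via (21.64,66): [(0, 64.8449) (20.0583, 45.396) (27.849, 49.2649) (5.129, 78) (0, 78)]  |A|=371.4314
8. ⊥bis P2·P7 via (8.205,36.22): [(0, 64.8449) (20.0583, 45.396) (27.849, 49.2649) (5.129, 78) (0, 78)]  |A|=371.4314
9. ⊥bis P2·P8 via (10.265,65.99): [(2.0647, 62.8429) (20.0583, 45.396) (27.849, 49.2649) (13.61, 67.2737)]  |A|=238.2727
10. ⊥bis P2·P9 via (16.51,65.155): [(2.0647, 62.8429) (20.0583, 45.396) (27.849, 49.2649) (13.61, 67.2737)]  |A|=238.2727
11. canonical 4-gon: [(2.0647, 62.8429) (20.0583, 45.396) (27.849, 49.2649) (13.61, 67.2737)]
12. shoelace: 238.2727

Area of P2's cell: 238.2727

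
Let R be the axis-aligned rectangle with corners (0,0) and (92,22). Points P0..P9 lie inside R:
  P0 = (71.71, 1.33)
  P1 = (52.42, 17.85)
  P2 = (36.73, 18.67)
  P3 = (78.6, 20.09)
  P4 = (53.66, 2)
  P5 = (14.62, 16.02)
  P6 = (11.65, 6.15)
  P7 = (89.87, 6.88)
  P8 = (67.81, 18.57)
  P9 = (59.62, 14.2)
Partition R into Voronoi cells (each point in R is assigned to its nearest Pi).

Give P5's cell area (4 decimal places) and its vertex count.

Area of P5's cell: 282.9042 (4 vertices)

1. box [0,92]×[0,22]: [(0, 0) (92, 0) (92, 22) (0, 22)]
2. ⊥bis P5·P0 via (43.165,8.675): [(0, 0) (40.9328, 0) (46.5937, 22) (0, 22)]  |A|=962.7916
3. ⊥bis P5·P1 via (33.52,16.935): [(0, 0) (34.3399, 0) (33.2748, 22) (0, 22)]  |A|=743.7612
4. ⊥bis P5·P2 via (25.675,17.345): [(0, 0) (27.7539, 0) (25.1171, 22) (0, 22)]  |A|=581.5806
5. ⊥bis P5·P3 via (46.61,18.055): [(0, 0) (27.7539, 0) (25.1171, 22) (0, 22)]  |A|=581.5806
6. ⊥bis P5·P4 via (34.14,9.01): [(0, 0) (27.7539, 0) (25.1171, 22) (0, 22)]  |A|=581.5806
7. ⊥bis P5·P6 via (13.135,11.085): [(0, 15.0375) (26.9226, 6.9362) (25.1171, 22) (0, 22)]  |A|=282.9042
8. ⊥bis P5·P7 via (52.245,11.45): [(0, 15.0375) (26.9226, 6.9362) (25.1171, 22) (0, 22)]  |A|=282.9042
9. ⊥bis P5·P8 via (41.215,17.295): [(0, 15.0375) (26.9226, 6.9362) (25.1171, 22) (0, 22)]  |A|=282.9042
10. ⊥bis P5·P9 via (37.12,15.11): [(0, 15.0375) (26.9226, 6.9362) (25.1171, 22) (0, 22)]  |A|=282.9042
11. canonical 4-gon: [(0, 15.0375) (26.9226, 6.9362) (25.1171, 22) (0, 22)]
12. shoelace: 282.9042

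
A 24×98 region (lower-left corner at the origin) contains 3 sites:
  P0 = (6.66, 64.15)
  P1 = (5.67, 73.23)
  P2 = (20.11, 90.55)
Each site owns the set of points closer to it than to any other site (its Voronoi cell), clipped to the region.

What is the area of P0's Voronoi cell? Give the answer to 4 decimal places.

1. box [0,24]×[0,98]: [(0, 0) (24, 0) (24, 98) (0, 98)]
2. ⊥bis P0·P1 via (6.165,68.69): [(0, 68.0178) (0, 0) (24, 0) (24, 70.6346)]  |A|=1663.8287
3. ⊥bis P0·P2 via (13.385,77.35): [(0, 68.0178) (0, 0) (24, 0) (24, 70.6346)]  |A|=1663.8287
4. canonical 4-gon: [(0, 68.0178) (0, 0) (24, 0) (24, 70.6346)]
5. shoelace: 1663.8287

Area of P0's cell: 1663.8287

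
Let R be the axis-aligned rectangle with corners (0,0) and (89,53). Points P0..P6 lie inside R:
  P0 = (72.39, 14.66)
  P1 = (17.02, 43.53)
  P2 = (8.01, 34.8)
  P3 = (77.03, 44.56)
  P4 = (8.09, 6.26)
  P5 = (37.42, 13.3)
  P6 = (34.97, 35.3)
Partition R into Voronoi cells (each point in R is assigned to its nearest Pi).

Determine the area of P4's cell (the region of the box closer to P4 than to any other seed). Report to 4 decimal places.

1. box [0,89]×[0,53]: [(0, 0) (89, 0) (89, 53) (0, 53)]
2. ⊥bis P4·P0 via (40.24,10.46): [(0, 0) (41.6065, 0) (34.6827, 53) (0, 53)]  |A|=2021.6623
3. ⊥bis P4·P1 via (12.555,24.895): [(0, 27.9032) (0, 0) (41.6065, 0) (39.1879, 18.5137)]  |A|=931.8785
4. ⊥bis P4·P2 via (8.05,20.53): [(30.5099, 20.593) (0, 20.5074) (0, 0) (41.6065, 0) (39.1879, 18.5137)]  |A|=819.0563
5. ⊥bis P4·P3 via (42.56,25.41): [(30.5099, 20.593) (0, 20.5074) (0, 0) (41.6065, 0) (39.1879, 18.5137)]  |A|=819.0563
6. ⊥bis P4·P5 via (22.755,9.78): [(20.1666, 20.564) (0, 20.5074) (0, 0) (25.1025, 0)]  |A|=464.8853
7. ⊥bis P4·P6 via (21.53,20.78): [(20.1666, 20.564) (0, 20.5074) (0, 0) (25.1025, 0)]  |A|=464.8853
8. canonical 4-gon: [(20.1666, 20.564) (0, 20.5074) (0, 0) (25.1025, 0)]
9. shoelace: 464.8853

Area of P4's cell: 464.8853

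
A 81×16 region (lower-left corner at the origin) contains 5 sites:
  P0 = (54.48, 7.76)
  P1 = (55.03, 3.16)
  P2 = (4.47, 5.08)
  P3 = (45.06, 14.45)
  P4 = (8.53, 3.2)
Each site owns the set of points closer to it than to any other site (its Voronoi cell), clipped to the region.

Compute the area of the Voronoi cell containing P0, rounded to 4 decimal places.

1. box [0,81]×[0,16]: [(0, 0) (81, 0) (81, 16) (0, 16)]
2. ⊥bis P0·P1 via (54.755,5.46): [(0, 0) (9.0895, 0) (81, 8.598) (81, 16) (0, 16)]  |A|=986.8573
3. ⊥bis P0·P2 via (29.475,6.42): [(29.6871, 2.4627) (81, 8.598) (81, 16) (28.9616, 16)]  |A|=542.1378
4. ⊥bis P0·P3 via (49.77,11.105): [(44.9264, 4.2848) (81, 8.598) (81, 16) (53.2464, 16)]  |A|=296.0777
5. ⊥bis P0·P4 via (31.505,5.48): [(44.9264, 4.2848) (81, 8.598) (81, 16) (53.2464, 16)]  |A|=296.0777
6. canonical 4-gon: [(44.9264, 4.2848) (81, 8.598) (81, 16) (53.2464, 16)]
7. shoelace: 296.0777

Area of P0's cell: 296.0777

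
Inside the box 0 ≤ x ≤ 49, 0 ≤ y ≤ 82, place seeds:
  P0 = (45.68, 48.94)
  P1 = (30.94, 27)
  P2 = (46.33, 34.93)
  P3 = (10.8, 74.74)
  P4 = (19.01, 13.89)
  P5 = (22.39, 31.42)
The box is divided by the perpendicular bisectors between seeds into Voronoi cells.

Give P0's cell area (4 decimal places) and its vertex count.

1. box [0,49]×[0,82]: [(0, 0) (49, 0) (49, 82) (0, 82)]
2. ⊥bis P0·P1 via (38.31,37.97): [(0, 63.7079) (49, 30.7881) (49, 82) (0, 82)]  |A|=1702.8478
3. ⊥bis P0·P2 via (46.005,41.935): [(0, 63.7079) (33.2865, 41.3449) (49, 42.074) (49, 82) (0, 82)]  |A|=1614.178
4. ⊥bis P0·P3 via (28.24,61.84): [(19.7881, 50.4136) (33.2865, 41.3449) (49, 42.074) (49, 82) (43.1519, 82)]  |A|=751.6876
5. ⊥bis P0·P4 via (32.345,31.415): [(19.7881, 50.4136) (33.2865, 41.3449) (49, 42.074) (49, 82) (43.1519, 82)]  |A|=751.6876
6. ⊥bis P0·P5 via (34.035,40.18): [(23.0348, 54.8029) (33.028, 41.5186) (33.2865, 41.3449) (49, 42.074) (49, 82) (43.1519, 82)]  |A|=708.1906
7. canonical 6-gon: [(23.0348, 54.8029) (33.028, 41.5186) (33.2865, 41.3449) (49, 42.074) (49, 82) (43.1519, 82)]
8. shoelace: 708.1906

Area of P0's cell: 708.1906 (6 vertices)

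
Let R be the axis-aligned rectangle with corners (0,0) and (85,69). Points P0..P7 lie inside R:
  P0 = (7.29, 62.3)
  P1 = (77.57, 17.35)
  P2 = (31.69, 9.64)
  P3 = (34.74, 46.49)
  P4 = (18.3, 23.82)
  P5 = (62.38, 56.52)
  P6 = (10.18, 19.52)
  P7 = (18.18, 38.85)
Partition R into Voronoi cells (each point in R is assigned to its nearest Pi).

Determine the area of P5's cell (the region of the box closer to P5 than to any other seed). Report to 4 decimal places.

1. box [0,85]×[0,69]: [(0, 0) (85, 0) (85, 69) (0, 69)]
2. ⊥bis P5·P0 via (34.835,59.41): [(28.6017, 0) (85, 0) (85, 69) (35.8412, 69)]  |A|=3641.7191
3. ⊥bis P5·P1 via (69.975,36.935): [(30.8865, 21.7766) (85, 42.7616) (85, 69) (35.8412, 69)]  |A|=1870.6471
4. ⊥bis P5·P2 via (47.035,33.08): [(33.0341, 42.2457) (51.8708, 29.9142) (85, 42.7616) (85, 69) (35.8412, 69)]  |A|=1664.6213
5. ⊥bis P5·P3 via (48.56,51.505): [(55.8367, 31.4522) (85, 42.7616) (85, 69) (42.2114, 69)]  |A|=1185.9058
6. ⊥bis P5·P4 via (40.34,40.17): [(55.8367, 31.4522) (85, 42.7616) (85, 69) (42.2114, 69)]  |A|=1185.9058
7. ⊥bis P5·P6 via (36.28,38.02): [(55.8367, 31.4522) (85, 42.7616) (85, 69) (42.2114, 69)]  |A|=1185.9058
8. ⊥bis P5·P7 via (40.28,47.685): [(55.8367, 31.4522) (85, 42.7616) (85, 69) (42.2114, 69)]  |A|=1185.9058
9. canonical 4-gon: [(55.8367, 31.4522) (85, 42.7616) (85, 69) (42.2114, 69)]
10. shoelace: 1185.9058

Area of P5's cell: 1185.9058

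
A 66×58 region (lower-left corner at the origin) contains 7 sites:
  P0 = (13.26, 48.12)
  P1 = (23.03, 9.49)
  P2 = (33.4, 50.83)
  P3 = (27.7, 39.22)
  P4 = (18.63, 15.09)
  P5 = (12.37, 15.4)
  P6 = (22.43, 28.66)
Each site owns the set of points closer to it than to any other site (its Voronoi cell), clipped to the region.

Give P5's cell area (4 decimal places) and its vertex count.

1. box [0,66]×[0,58]: [(0, 0) (66, 0) (66, 58) (0, 58)]
2. ⊥bis P5·P0 via (12.815,31.76): [(0, 32.1086) (0, 0) (66, 0) (66, 30.3133)]  |A|=2059.9232
3. ⊥bis P5·P1 via (17.7,12.445): [(28.1768, 31.3422) (0, 32.1086) (0, 0) (10.8004, 0)]  |A|=621.6112
4. ⊥bis P5·P2 via (22.885,33.115): [(27.606, 30.3128) (25.7611, 31.4079) (0, 32.1086) (0, 0) (10.8004, 0)]  |A|=620.3491
5. ⊥bis P5·P3 via (20.035,27.31): [(24.3881, 24.5085) (13.134, 31.7513) (0, 32.1086) (0, 0) (10.8004, 0)]  |A|=569.4373
6. ⊥bis P5·P4 via (15.5,15.245): [(15.132, 7.813) (16.2191, 29.7658) (13.134, 31.7513) (0, 32.1086) (0, 0) (10.8004, 0)]  |A|=476.9131
7. ⊥bis P5·P6 via (17.4,22.03): [(15.132, 7.813) (15.8926, 23.1736) (4.2686, 31.9925) (0, 32.1086) (0, 0) (10.8004, 0)]  |A|=428.7302
8. canonical 6-gon: [(15.132, 7.813) (15.8926, 23.1736) (4.2686, 31.9925) (0, 32.1086) (0, 0) (10.8004, 0)]
9. shoelace: 428.7302

Area of P5's cell: 428.7302 (6 vertices)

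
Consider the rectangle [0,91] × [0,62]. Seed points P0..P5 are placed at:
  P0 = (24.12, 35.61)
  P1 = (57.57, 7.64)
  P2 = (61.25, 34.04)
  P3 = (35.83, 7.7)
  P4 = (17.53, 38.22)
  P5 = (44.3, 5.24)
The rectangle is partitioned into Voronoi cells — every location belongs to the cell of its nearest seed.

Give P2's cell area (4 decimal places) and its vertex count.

1. box [0,91]×[0,62]: [(0, 0) (91, 0) (91, 62) (0, 62)]
2. ⊥bis P2·P0 via (42.685,34.825): [(41.2125, 0) (91, 0) (91, 62) (43.8341, 62)]  |A|=3005.5576
3. ⊥bis P2·P1 via (59.41,20.84): [(42.1951, 23.2396) (91, 16.4365) (91, 62) (43.8341, 62)]  |A|=2025.9434
4. ⊥bis P2·P3 via (48.54,20.87): [(42.3476, 26.8461) (46.7412, 22.606) (91, 16.4365) (91, 62) (43.8341, 62)]  |A|=2017.6975
5. ⊥bis P2·P4 via (39.39,36.13): [(42.3476, 26.8461) (46.7412, 22.606) (91, 16.4365) (91, 62) (43.8341, 62)]  |A|=2017.6975
6. ⊥bis P2·P5 via (52.775,19.64): [(42.3476, 26.8461) (45.1871, 24.1058) (48.0441, 22.4243) (91, 16.4365) (91, 62) (43.8341, 62)]  |A|=2016.8616
7. canonical 6-gon: [(42.3476, 26.8461) (45.1871, 24.1058) (48.0441, 22.4243) (91, 16.4365) (91, 62) (43.8341, 62)]
8. shoelace: 2016.8616

Area of P2's cell: 2016.8616 (6 vertices)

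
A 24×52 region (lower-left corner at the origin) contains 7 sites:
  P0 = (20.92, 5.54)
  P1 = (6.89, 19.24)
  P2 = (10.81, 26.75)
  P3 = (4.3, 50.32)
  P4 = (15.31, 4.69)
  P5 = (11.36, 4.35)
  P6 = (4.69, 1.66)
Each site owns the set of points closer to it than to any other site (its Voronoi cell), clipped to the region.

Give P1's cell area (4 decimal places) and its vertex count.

Area of P1's cell: 191.9811 (6 vertices)

1. box [0,24]×[0,52]: [(0, 0) (24, 0) (24, 52) (0, 52)]
2. ⊥bis P1·P0 via (13.905,12.39): [(0, 0) (1.8064, 0) (24, 22.7282) (24, 52) (0, 52)]  |A|=995.7904
3. ⊥bis P1·P2 via (8.85,22.995): [(0, 27.6144) (0, 0) (1.8064, 0) (19.0577, 17.6669)]  |A|=279.0914
4. ⊥bis P1·P3 via (5.595,34.78): [(0, 27.6144) (0, 0) (1.8064, 0) (19.0577, 17.6669)]  |A|=279.0914
5. ⊥bis P1·P4 via (11.1,11.965): [(0, 27.6144) (0, 5.5415) (16.5953, 15.1451) (19.0577, 17.6669)]  |A|=219.4308
6. ⊥bis P1·P5 via (9.125,11.795): [(0, 27.6144) (0, 9.0557) (12.6185, 12.8438) (16.5953, 15.1451) (19.0577, 17.6669)]  |A|=197.259
7. ⊥bis P1·P6 via (5.79,10.45): [(0, 27.6144) (0, 11.1746) (4.9816, 10.5512) (12.6185, 12.8438) (16.5953, 15.1451) (19.0577, 17.6669)]  |A|=191.9811
8. canonical 6-gon: [(0, 27.6144) (0, 11.1746) (4.9816, 10.5512) (12.6185, 12.8438) (16.5953, 15.1451) (19.0577, 17.6669)]
9. shoelace: 191.9811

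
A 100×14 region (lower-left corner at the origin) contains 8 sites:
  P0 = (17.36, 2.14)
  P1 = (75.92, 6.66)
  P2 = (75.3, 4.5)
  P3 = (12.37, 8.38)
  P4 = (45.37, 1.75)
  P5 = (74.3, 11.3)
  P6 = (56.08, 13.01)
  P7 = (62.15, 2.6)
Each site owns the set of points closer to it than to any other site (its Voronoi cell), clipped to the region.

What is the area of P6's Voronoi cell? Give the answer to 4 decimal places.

Area of P6's cell: 116.0350

1. box [0,100]×[0,14]: [(0, 0) (100, 0) (100, 14) (0, 14)]
2. ⊥bis P6·P0 via (36.72,7.575): [(38.8466, 0) (100, 0) (100, 14) (34.9163, 14)]  |A|=883.6601
3. ⊥bis P6·P1 via (66,9.835): [(38.8466, 0) (62.8522, 0) (67.3331, 14) (34.9163, 14)]  |A|=394.9569
4. ⊥bis P6·P2 via (65.69,8.755): [(38.8466, 0) (61.8136, 0) (65.5613, 8.4643) (67.3331, 14) (34.9163, 14)]  |A|=390.5612
5. ⊥bis P6·P3 via (34.225,10.695): [(38.8466, 0) (61.8136, 0) (65.5613, 8.4643) (67.3331, 14) (34.9163, 14)]  |A|=390.5612
6. ⊥bis P6·P4 via (50.725,7.38): [(58.484, 0) (61.8136, 0) (65.5613, 8.4643) (67.3331, 14) (43.765, 14)]  |A|=191.1579
7. ⊥bis P6·P5 via (65.19,12.155): [(58.484, 0) (61.8136, 0) (64.6506, 6.4074) (65.3632, 14) (43.765, 14)]  |A|=182.981
8. ⊥bis P6·P7 via (59.115,7.805): [(53.6366, 4.6106) (65.1098, 11.3005) (65.3632, 14) (43.765, 14)]  |A|=116.035
9. canonical 4-gon: [(53.6366, 4.6106) (65.1098, 11.3005) (65.3632, 14) (43.765, 14)]
10. shoelace: 116.035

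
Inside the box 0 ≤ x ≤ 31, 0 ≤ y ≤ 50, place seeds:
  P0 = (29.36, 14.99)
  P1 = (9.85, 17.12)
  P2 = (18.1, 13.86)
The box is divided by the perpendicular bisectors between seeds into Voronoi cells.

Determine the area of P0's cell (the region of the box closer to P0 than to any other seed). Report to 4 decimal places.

1. box [0,31]×[0,50]: [(0, 0) (31, 0) (31, 50) (0, 50)]
2. ⊥bis P0·P1 via (19.605,16.055): [(17.8522, 0) (31, 0) (31, 50) (23.3109, 50)]  |A|=520.9216
3. ⊥bis P0·P2 via (23.73,14.425): [(21.6691, 34.9612) (25.1776, 0) (31, 0) (31, 50) (23.3109, 50)]  |A|=392.8687
4. canonical 5-gon: [(21.6691, 34.9612) (25.1776, 0) (31, 0) (31, 50) (23.3109, 50)]
5. shoelace: 392.8687

Area of P0's cell: 392.8687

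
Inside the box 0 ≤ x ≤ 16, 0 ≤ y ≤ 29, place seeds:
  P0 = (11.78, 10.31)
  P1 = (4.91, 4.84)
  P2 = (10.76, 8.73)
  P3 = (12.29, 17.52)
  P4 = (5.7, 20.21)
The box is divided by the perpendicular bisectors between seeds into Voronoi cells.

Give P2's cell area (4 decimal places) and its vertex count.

1. box [0,16]×[0,29]: [(0, 0) (16, 0) (16, 29) (0, 29)]
2. ⊥bis P2·P0 via (11.27,9.52): [(0, 16.7956) (0, 0) (16, 0) (16, 6.4665)]  |A|=186.0962
3. ⊥bis P2·P1 via (7.835,6.785): [(2.0647, 15.4626) (12.3467, 0) (16, 0) (16, 6.4665)]  |A|=73.3004
4. ⊥bis P2·P3 via (11.525,13.125): [(3.5302, 14.5166) (2.5843, 14.6812) (12.3467, 0) (16, 0) (16, 6.4665)]  |A|=72.9736
5. ⊥bis P2·P4 via (8.23,14.47): [(5.48, 13.2579) (3.9726, 12.5935) (12.3467, 0) (16, 0) (16, 6.4665)]  |A|=70.5042
6. canonical 5-gon: [(5.48, 13.2579) (3.9726, 12.5935) (12.3467, 0) (16, 0) (16, 6.4665)]
7. shoelace: 70.5042

Area of P2's cell: 70.5042 (5 vertices)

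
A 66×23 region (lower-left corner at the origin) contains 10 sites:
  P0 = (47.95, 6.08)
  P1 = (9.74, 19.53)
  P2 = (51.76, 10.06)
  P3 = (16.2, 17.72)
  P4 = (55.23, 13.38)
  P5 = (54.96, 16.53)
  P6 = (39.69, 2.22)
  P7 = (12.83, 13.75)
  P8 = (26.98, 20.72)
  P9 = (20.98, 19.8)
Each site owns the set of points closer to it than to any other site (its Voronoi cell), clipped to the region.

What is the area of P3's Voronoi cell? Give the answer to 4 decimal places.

1. box [0,66]×[0,23]: [(0, 0) (66, 0) (66, 23) (0, 23)]
2. ⊥bis P3·P0 via (32.075,11.9): [(0, 0) (27.7123, 0) (36.1444, 23) (0, 23)]  |A|=734.3521
3. ⊥bis P3·P1 via (12.97,18.625): [(7.7515, 0) (27.7123, 0) (36.1444, 23) (14.1958, 23)]  |A|=481.9576
4. ⊥bis P3·P2 via (33.98,13.89): [(7.7515, 0) (27.7123, 0) (35.6546, 21.6639) (35.9424, 23) (14.1958, 23)]  |A|=481.8226
5. ⊥bis P3·P4 via (35.715,15.55): [(7.7515, 0) (27.7123, 0) (35.6546, 21.6639) (35.9424, 23) (14.1958, 23)]  |A|=481.8226
6. ⊥bis P3·P5 via (35.58,17.125): [(7.7515, 0) (27.7123, 0) (35.6546, 21.6639) (35.7301, 22.0146) (35.7604, 23) (14.1958, 23)]  |A|=481.7329
7. ⊥bis P3·P6 via (27.945,9.97): [(7.7515, 0) (21.3662, 0) (35.6462, 21.6411) (35.6546, 21.6639) (35.7301, 22.0146) (35.7604, 23) (14.1958, 23)]  |A|=413.0653
8. ⊥bis P3·P7 via (14.515,15.735): [(12.6127, 17.3498) (25.5616, 6.3579) (35.6462, 21.6411) (35.6546, 21.6639) (35.7301, 22.0146) (35.7604, 23) (14.1958, 23)]  |A|=230.738
9. ⊥bis P3·P8 via (21.59,19.22): [(12.6127, 17.3498) (25.0481, 6.7938) (20.5381, 23) (14.1958, 23)]  |A|=94.8789
10. ⊥bis P3·P9 via (18.59,18.76): [(12.6127, 17.3498) (23.0643, 8.4778) (16.745, 23) (14.1958, 23)]  |A|=55.059
11. canonical 4-gon: [(12.6127, 17.3498) (23.0643, 8.4778) (16.745, 23) (14.1958, 23)]
12. shoelace: 55.059

Area of P3's cell: 55.0590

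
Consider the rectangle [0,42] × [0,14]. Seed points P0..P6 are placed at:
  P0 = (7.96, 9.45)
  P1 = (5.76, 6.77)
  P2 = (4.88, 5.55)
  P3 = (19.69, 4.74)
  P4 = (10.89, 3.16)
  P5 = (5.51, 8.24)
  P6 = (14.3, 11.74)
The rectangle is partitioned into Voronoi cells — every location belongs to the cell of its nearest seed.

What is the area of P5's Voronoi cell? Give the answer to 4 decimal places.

1. box [0,42]×[0,14]: [(0, 0) (42, 0) (42, 14) (0, 14)]
2. ⊥bis P5·P0 via (6.735,8.845): [(0, 0) (11.1033, 0) (4.1891, 14) (0, 14)]  |A|=107.0469
3. ⊥bis P5·P1 via (5.635,7.505): [(0, 6.5467) (7.2603, 7.7814) (4.1891, 14) (0, 14)]  |A|=40.0817
4. ⊥bis P5·P2 via (5.195,6.895): [(0, 8.1117) (3.8712, 7.205) (7.2603, 7.7814) (4.1891, 14) (0, 14)]  |A|=37.0525
5. ⊥bis P5·P3 via (12.6,6.49): [(0, 8.1117) (3.8712, 7.205) (7.2603, 7.7814) (4.1891, 14) (0, 14)]  |A|=37.0525
6. ⊥bis P5·P4 via (8.2,5.7): [(0, 8.1117) (3.8712, 7.205) (7.2603, 7.7814) (4.1891, 14) (0, 14)]  |A|=37.0525
7. ⊥bis P5·P6 via (9.905,9.99): [(0, 8.1117) (3.8712, 7.205) (7.2603, 7.7814) (4.1891, 14) (0, 14)]  |A|=37.0525
8. canonical 5-gon: [(0, 8.1117) (3.8712, 7.205) (7.2603, 7.7814) (4.1891, 14) (0, 14)]
9. shoelace: 37.0525

Area of P5's cell: 37.0525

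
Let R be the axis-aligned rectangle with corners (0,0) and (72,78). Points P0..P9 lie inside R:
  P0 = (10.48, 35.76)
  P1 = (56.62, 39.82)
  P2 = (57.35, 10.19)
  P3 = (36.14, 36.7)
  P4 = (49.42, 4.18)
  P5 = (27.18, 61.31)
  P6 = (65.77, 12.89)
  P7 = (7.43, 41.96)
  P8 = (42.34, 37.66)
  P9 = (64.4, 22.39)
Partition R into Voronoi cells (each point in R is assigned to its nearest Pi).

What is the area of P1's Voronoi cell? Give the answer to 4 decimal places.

Area of P1's cell: 967.3800

1. box [0,72]×[0,78]: [(0, 0) (72, 0) (72, 78) (0, 78)]
2. ⊥bis P1·P0 via (33.55,37.79): [(36.8753, 0) (72, 0) (72, 78) (30.0118, 78)]  |A|=3007.4048
3. ⊥bis P1·P2 via (56.985,25.005): [(34.7233, 24.4565) (72, 25.3749) (72, 78) (30.0118, 78)]  |A|=2104.9427
4. ⊥bis P1·P3 via (46.38,38.26): [(48.4314, 24.7943) (72, 25.3749) (72, 78) (40.3259, 78)]  |A|=1462.7721
5. ⊥bis P1·P4 via (53.02,22): [(48.4314, 24.7943) (72, 25.3749) (72, 78) (40.3259, 78)]  |A|=1462.7721
6. ⊥bis P1·P5 via (41.9,50.565): [(44.0555, 53.518) (48.4314, 24.7943) (72, 25.3749) (72, 78) (61.9264, 78)]  |A|=1198.3591
7. ⊥bis P1·P6 via (61.195,26.355): [(44.0555, 53.518) (48.4314, 24.7943) (57.2402, 25.0113) (72, 30.0262) (72, 78) (61.9264, 78)]  |A|=1164.0331
8. ⊥bis P1·P7 via (32.025,40.89): [(44.0555, 53.518) (48.4314, 24.7943) (57.2402, 25.0113) (72, 30.0262) (72, 78) (61.9264, 78)]  |A|=1164.0331
9. ⊥bis P1·P8 via (49.48,38.74): [(46.6973, 57.137) (51.5777, 24.8718) (57.2402, 25.0113) (72, 30.0262) (72, 78) (61.9264, 78)]  |A|=1067.228
10. ⊥bis P1·P9 via (60.51,31.105): [(46.6973, 57.137) (51.2594, 26.9759) (72, 36.2336) (72, 78) (61.9264, 78)]  |A|=967.38
11. canonical 5-gon: [(46.6973, 57.137) (51.2594, 26.9759) (72, 36.2336) (72, 78) (61.9264, 78)]
12. shoelace: 967.38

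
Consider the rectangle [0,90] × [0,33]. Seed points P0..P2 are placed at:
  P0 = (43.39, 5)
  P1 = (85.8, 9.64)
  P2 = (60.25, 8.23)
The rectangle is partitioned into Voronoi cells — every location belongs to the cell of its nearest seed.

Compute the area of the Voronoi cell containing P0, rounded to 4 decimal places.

1. box [0,90]×[0,33]: [(0, 0) (90, 0) (90, 33) (0, 33)]
2. ⊥bis P0·P1 via (64.595,7.32): [(0, 0) (65.3959, 0) (61.7854, 33) (0, 33)]  |A|=2098.4909
3. ⊥bis P0·P2 via (51.82,6.615): [(0, 0) (53.0873, 0) (46.7652, 33) (0, 33)]  |A|=1647.5664
4. canonical 4-gon: [(0, 0) (53.0873, 0) (46.7652, 33) (0, 33)]
5. shoelace: 1647.5664

Area of P0's cell: 1647.5664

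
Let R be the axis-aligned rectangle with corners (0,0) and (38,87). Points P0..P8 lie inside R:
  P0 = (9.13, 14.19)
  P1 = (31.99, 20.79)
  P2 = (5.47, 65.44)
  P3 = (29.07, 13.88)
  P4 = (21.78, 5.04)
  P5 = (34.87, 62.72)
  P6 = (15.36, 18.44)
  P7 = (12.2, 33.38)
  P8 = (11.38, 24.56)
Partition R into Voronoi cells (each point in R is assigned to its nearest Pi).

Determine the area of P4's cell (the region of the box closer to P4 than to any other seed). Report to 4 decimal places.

Area of P4's cell: 201.5795

1. box [0,38]×[0,87]: [(0, 0) (38, 0) (38, 87) (0, 87)]
2. ⊥bis P4·P0 via (15.455,9.615): [(8.5003, 0) (38, 0) (38, 40.7838)]  |A|=601.555
3. ⊥bis P4·P1 via (26.885,12.915): [(20.7286, 16.9059) (8.5003, 0) (38, 0) (38, 5.7097)]  |A|=298.6662
4. ⊥bis P4·P2 via (13.625,35.24): [(20.7286, 16.9059) (8.5003, 0) (38, 0) (38, 5.7097)]  |A|=298.6662
5. ⊥bis P4·P3 via (25.425,9.46): [(19.1098, 14.6679) (8.5003, 0) (36.8964, 0)]  |A|=208.2551
6. ⊥bis P4·P5 via (28.325,33.88): [(19.1098, 14.6679) (8.5003, 0) (36.8964, 0)]  |A|=208.2551
7. ⊥bis P4·P6 via (18.57,11.74): [(21.1572, 12.9795) (16.1552, 10.5831) (8.5003, 0) (36.8964, 0)]  |A|=201.5795
8. ⊥bis P4·P7 via (16.99,19.21): [(21.1572, 12.9795) (16.1552, 10.5831) (8.5003, 0) (36.8964, 0)]  |A|=201.5795
9. ⊥bis P4·P8 via (16.58,14.8): [(21.1572, 12.9795) (16.1552, 10.5831) (8.5003, 0) (36.8964, 0)]  |A|=201.5795
10. canonical 4-gon: [(21.1572, 12.9795) (16.1552, 10.5831) (8.5003, 0) (36.8964, 0)]
11. shoelace: 201.5795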